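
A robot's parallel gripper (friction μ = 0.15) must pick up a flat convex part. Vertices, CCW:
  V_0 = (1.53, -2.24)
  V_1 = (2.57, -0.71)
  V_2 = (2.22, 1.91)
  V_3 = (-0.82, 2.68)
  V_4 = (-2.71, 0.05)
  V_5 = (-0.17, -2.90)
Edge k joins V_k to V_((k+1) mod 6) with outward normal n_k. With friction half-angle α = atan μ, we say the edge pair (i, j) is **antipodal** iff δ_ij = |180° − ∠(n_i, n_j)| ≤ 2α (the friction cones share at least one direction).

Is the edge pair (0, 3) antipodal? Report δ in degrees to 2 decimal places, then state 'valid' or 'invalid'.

α = atan 0.15 = 8.53°;  2α = 17.06°
edge 0: e_0 = (+1.04, +1.53);  n_0 = (+0.8270, -0.5622)
edge 3: e_3 = (-1.89, -2.63);  n_3 = (-0.8121, +0.5836)
∠(n_0, n_3) = 178.50°
δ = |180° − 178.50°| = 1.50°
1.50° ≤ 2α = 17.06°  →  valid

δ = 1.50°, valid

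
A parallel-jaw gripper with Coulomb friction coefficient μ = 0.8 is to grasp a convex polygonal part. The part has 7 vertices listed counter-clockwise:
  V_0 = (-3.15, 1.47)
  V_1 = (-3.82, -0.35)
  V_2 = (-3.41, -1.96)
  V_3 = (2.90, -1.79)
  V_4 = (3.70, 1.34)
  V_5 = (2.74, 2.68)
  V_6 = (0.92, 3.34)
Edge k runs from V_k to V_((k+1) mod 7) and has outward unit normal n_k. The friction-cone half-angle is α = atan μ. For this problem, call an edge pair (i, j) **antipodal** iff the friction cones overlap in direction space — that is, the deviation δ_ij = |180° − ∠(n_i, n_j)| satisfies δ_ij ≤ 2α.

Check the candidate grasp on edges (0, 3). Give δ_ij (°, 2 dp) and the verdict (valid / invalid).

δ = 5.87°, valid

α = atan 0.8 = 38.66°;  2α = 77.32°
edge 0: e_0 = (-0.67, -1.82);  n_0 = (-0.9384, +0.3455)
edge 3: e_3 = (+0.80, +3.13);  n_3 = (+0.9689, -0.2476)
∠(n_0, n_3) = 174.13°
δ = |180° − 174.13°| = 5.87°
5.87° ≤ 2α = 77.32°  →  valid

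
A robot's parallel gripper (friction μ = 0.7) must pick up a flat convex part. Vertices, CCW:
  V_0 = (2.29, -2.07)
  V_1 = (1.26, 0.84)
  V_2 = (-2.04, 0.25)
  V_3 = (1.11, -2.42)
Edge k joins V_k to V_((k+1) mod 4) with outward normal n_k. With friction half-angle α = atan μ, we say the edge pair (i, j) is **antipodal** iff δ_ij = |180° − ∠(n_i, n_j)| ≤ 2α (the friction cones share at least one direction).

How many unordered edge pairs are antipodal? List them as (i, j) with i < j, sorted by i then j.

α = atan 0.7 = 34.99°;  2α = 69.98°
n_0 = (+0.9427, +0.3337)
n_1 = (-0.1760, +0.9844)
n_2 = (-0.6466, -0.7628)
n_3 = (+0.2844, -0.9587)
  (0,1): δ = 99.35°  ·
  (0,2): δ = 30.22°  ✓
  (0,3): δ = 87.03°  ·
  (1,2): δ = 50.42°  ✓
  (1,3): δ = 6.38°  ✓
  (2,3): δ = 123.19°  ·
antipodal pairs: 3

count = 3; pairs: (0,2), (1,2), (1,3)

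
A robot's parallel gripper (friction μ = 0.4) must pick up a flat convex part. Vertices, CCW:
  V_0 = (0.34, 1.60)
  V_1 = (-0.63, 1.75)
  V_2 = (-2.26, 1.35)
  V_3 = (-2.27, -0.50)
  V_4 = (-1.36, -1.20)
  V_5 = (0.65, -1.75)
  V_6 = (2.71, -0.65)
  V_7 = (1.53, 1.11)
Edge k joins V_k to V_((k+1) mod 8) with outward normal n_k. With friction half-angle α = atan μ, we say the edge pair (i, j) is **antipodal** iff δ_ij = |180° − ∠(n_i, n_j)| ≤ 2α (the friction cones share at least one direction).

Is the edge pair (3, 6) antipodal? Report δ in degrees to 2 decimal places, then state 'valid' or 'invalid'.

δ = 18.59°, valid

α = atan 0.4 = 21.80°;  2α = 43.60°
edge 3: e_3 = (+0.91, -0.70);  n_3 = (-0.6097, -0.7926)
edge 6: e_6 = (-1.18, +1.76);  n_6 = (+0.8306, +0.5569)
∠(n_3, n_6) = 161.41°
δ = |180° − 161.41°| = 18.59°
18.59° ≤ 2α = 43.60°  →  valid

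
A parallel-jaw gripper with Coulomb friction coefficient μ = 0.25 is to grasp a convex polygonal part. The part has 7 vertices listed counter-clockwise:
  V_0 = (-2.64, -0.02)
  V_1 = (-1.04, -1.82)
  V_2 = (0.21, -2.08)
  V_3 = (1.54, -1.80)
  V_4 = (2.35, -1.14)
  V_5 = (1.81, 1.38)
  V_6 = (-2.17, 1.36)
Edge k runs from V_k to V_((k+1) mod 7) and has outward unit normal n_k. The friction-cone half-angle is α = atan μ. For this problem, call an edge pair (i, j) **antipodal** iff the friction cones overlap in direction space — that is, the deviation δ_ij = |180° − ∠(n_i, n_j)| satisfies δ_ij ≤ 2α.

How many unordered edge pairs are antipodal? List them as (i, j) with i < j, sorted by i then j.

count = 2; pairs: (1,5), (2,5)

α = atan 0.25 = 14.04°;  2α = 28.07°
n_0 = (-0.7474, -0.6644)
n_1 = (-0.2036, -0.9790)
n_2 = (+0.2060, -0.9785)
n_3 = (+0.6317, -0.7752)
n_4 = (+0.9778, +0.2095)
n_5 = (-0.0050, +1.0000)
n_6 = (-0.9466, +0.3224)
  (0,1): δ = 143.38°  ·
  (0,2): δ = 119.74°  ·
  (0,3): δ = 92.46°  ·
  (0,4): δ = 29.54°  ·
  (0,5): δ = 48.65°  ·
  (0,6): δ = 119.56°  ·
  (1,2): δ = 156.36°  ·
  (1,3): δ = 129.08°  ·
  (1,4): δ = 66.16°  ·
  (1,5): δ = 12.04°  ✓
  (1,6): δ = 82.94°  ·
  (2,3): δ = 152.72°  ·
  (2,4): δ = 89.79°  ·
  (2,5): δ = 11.60°  ✓
  (2,6): δ = 59.30°  ·
  (3,4): δ = 117.08°  ·
  (3,5): δ = 38.89°  ·
  (3,6): δ = 32.02°  ·
  (4,5): δ = 101.81°  ·
  (4,6): δ = 30.90°  ·
  (5,6): δ = 109.10°  ·
antipodal pairs: 2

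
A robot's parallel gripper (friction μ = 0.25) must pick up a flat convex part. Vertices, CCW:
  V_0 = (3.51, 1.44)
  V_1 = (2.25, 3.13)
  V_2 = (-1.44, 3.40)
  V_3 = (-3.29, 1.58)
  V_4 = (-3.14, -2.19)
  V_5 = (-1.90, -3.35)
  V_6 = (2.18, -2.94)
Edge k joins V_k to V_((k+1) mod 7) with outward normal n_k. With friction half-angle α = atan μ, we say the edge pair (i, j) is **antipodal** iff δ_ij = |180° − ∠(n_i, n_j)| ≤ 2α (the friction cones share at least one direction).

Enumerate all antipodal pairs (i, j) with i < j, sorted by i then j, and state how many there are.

α = atan 0.25 = 14.04°;  2α = 28.07°
n_0 = (+0.8017, +0.5977)
n_1 = (+0.0730, +0.9973)
n_2 = (-0.7013, +0.7129)
n_3 = (-0.9992, -0.0398)
n_4 = (-0.6832, -0.7303)
n_5 = (+0.1000, -0.9950)
n_6 = (+0.9569, -0.2906)
  (0,1): δ = 130.89°  ·
  (0,2): δ = 82.18°  ·
  (0,3): δ = 34.43°  ·
  (0,4): δ = 10.20°  ✓
  (0,5): δ = 59.03°  ·
  (0,6): δ = 126.40°  ·
  (1,2): δ = 131.28°  ·
  (1,3): δ = 83.54°  ·
  (1,4): δ = 38.91°  ·
  (1,5): δ = 9.92°  ✓
  (1,6): δ = 77.29°  ·
  (2,3): δ = 132.25°  ·
  (2,4): δ = 87.62°  ·
  (2,5): δ = 38.79°  ·
  (2,6): δ = 28.58°  ·
  (3,4): δ = 135.37°  ·
  (3,5): δ = 86.54°  ·
  (3,6): δ = 19.17°  ✓
  (4,5): δ = 131.17°  ·
  (4,6): δ = 63.80°  ·
  (5,6): δ = 112.63°  ·
antipodal pairs: 3

count = 3; pairs: (0,4), (1,5), (3,6)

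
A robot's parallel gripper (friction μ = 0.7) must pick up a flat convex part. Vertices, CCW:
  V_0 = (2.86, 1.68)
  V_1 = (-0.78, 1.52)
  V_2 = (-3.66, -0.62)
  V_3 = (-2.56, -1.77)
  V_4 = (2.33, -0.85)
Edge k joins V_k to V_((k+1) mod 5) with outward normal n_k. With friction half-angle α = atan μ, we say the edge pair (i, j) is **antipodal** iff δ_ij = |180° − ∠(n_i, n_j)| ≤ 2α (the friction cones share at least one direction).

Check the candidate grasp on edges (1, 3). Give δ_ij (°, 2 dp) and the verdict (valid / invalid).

α = atan 0.7 = 34.99°;  2α = 69.98°
edge 1: e_1 = (-2.88, -2.14);  n_1 = (-0.5964, +0.8027)
edge 3: e_3 = (+4.89, +0.92);  n_3 = (+0.1849, -0.9828)
∠(n_1, n_3) = 154.04°
δ = |180° − 154.04°| = 25.96°
25.96° ≤ 2α = 69.98°  →  valid

δ = 25.96°, valid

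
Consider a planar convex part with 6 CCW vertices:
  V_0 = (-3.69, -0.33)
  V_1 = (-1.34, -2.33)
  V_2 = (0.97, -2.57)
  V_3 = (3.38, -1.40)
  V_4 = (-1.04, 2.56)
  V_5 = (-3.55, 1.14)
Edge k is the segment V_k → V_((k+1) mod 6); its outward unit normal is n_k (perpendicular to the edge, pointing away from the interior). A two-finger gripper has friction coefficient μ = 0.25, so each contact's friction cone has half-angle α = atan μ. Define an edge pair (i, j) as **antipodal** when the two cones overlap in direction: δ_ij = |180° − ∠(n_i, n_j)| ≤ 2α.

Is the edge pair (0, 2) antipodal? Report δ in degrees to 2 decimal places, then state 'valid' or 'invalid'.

α = atan 0.25 = 14.04°;  2α = 28.07°
edge 0: e_0 = (+2.35, -2.00);  n_0 = (-0.6481, -0.7615)
edge 2: e_2 = (+2.41, +1.17);  n_2 = (+0.4367, -0.8996)
∠(n_0, n_2) = 66.30°
δ = |180° − 66.30°| = 113.70°
113.70° > 2α = 28.07°  →  invalid

δ = 113.70°, invalid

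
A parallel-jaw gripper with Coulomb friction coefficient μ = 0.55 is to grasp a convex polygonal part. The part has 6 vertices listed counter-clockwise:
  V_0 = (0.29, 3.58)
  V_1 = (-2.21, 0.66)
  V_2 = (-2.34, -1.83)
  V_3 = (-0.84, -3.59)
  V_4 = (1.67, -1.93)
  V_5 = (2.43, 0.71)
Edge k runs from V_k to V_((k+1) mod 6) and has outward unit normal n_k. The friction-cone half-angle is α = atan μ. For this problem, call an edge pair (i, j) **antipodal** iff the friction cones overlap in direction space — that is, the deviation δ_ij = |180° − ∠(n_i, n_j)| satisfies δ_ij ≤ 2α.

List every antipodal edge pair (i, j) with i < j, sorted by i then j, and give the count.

α = atan 0.55 = 28.81°;  2α = 57.62°
n_0 = (-0.7596, +0.6504)
n_1 = (-0.9986, +0.0521)
n_2 = (-0.7611, -0.6487)
n_3 = (+0.5516, -0.8341)
n_4 = (+0.9610, -0.2766)
n_5 = (+0.8017, +0.5978)
  (0,1): δ = 142.42°  ·
  (0,2): δ = 98.99°  ·
  (0,3): δ = 15.95°  ✓
  (0,4): δ = 24.51°  ✓
  (0,5): δ = 77.28°  ·
  (1,2): δ = 136.57°  ·
  (1,3): δ = 53.53°  ✓
  (1,4): δ = 13.07°  ✓
  (1,5): δ = 39.70°  ✓
  (2,3): δ = 96.96°  ·
  (2,4): δ = 56.50°  ✓
  (2,5): δ = 3.73°  ✓
  (3,4): δ = 139.54°  ·
  (3,5): δ = 86.77°  ·
  (4,5): δ = 127.23°  ·
antipodal pairs: 7

count = 7; pairs: (0,3), (0,4), (1,3), (1,4), (1,5), (2,4), (2,5)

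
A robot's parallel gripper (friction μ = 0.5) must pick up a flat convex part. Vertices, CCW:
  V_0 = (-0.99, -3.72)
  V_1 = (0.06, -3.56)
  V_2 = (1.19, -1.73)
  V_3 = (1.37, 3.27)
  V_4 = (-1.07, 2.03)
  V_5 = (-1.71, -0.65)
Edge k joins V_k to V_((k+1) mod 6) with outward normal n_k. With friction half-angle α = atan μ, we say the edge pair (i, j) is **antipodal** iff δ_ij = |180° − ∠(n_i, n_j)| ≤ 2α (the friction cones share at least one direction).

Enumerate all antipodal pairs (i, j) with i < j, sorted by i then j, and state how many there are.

count = 6; pairs: (0,3), (1,3), (1,4), (1,5), (2,4), (2,5)

α = atan 0.5 = 26.57°;  2α = 53.13°
n_0 = (+0.1506, -0.9886)
n_1 = (+0.8509, -0.5254)
n_2 = (+0.9994, -0.0360)
n_3 = (-0.4530, +0.8915)
n_4 = (-0.9727, +0.2323)
n_5 = (-0.9736, -0.2283)
  (0,1): δ = 130.36°  ·
  (0,2): δ = 100.73°  ·
  (0,3): δ = 18.28°  ✓
  (0,4): δ = 67.90°  ·
  (0,5): δ = 94.53°  ·
  (1,2): δ = 150.37°  ·
  (1,3): δ = 31.37°  ✓
  (1,4): δ = 18.26°  ✓
  (1,5): δ = 44.89°  ✓
  (2,3): δ = 61.00°  ·
  (2,4): δ = 11.37°  ✓
  (2,5): δ = 15.26°  ✓
  (3,4): δ = 130.37°  ·
  (3,5): δ = 103.74°  ·
  (4,5): δ = 153.37°  ·
antipodal pairs: 6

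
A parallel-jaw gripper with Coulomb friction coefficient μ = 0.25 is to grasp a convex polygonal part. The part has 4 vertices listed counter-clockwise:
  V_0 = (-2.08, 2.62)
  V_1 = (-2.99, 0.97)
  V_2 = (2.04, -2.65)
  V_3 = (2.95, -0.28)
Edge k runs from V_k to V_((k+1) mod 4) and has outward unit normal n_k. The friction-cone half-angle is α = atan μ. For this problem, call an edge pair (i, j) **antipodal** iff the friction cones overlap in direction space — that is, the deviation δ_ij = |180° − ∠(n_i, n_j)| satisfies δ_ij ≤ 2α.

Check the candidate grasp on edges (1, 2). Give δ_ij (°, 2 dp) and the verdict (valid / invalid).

δ = 75.26°, invalid

α = atan 0.25 = 14.04°;  2α = 28.07°
edge 1: e_1 = (+5.03, -3.62);  n_1 = (-0.5841, -0.8117)
edge 2: e_2 = (+0.91, +2.37);  n_2 = (+0.9335, -0.3585)
∠(n_1, n_2) = 104.74°
δ = |180° − 104.74°| = 75.26°
75.26° > 2α = 28.07°  →  invalid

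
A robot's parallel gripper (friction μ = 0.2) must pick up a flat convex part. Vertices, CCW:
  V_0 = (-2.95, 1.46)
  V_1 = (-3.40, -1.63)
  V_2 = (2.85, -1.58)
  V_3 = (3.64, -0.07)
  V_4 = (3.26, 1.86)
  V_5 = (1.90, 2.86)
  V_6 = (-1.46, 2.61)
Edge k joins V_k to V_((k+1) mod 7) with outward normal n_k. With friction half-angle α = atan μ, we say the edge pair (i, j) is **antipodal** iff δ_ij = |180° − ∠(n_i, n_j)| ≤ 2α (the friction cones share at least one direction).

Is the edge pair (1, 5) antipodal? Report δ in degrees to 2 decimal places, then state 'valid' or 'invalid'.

α = atan 0.2 = 11.31°;  2α = 22.62°
edge 1: e_1 = (+6.25, +0.05);  n_1 = (+0.0080, -1.0000)
edge 5: e_5 = (-3.36, -0.25);  n_5 = (-0.0742, +0.9972)
∠(n_1, n_5) = 176.20°
δ = |180° − 176.20°| = 3.80°
3.80° ≤ 2α = 22.62°  →  valid

δ = 3.80°, valid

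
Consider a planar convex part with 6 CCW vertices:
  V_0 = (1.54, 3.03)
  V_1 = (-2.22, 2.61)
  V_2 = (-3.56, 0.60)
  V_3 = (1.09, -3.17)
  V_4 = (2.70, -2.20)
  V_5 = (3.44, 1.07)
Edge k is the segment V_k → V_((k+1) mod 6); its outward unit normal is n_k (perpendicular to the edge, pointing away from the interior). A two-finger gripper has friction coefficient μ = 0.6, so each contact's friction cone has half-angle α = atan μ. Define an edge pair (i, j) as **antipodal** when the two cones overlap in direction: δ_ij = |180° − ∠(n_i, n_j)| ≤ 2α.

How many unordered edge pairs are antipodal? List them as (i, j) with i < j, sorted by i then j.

α = atan 0.6 = 30.96°;  2α = 61.93°
n_0 = (-0.1110, +0.9938)
n_1 = (-0.8321, +0.5547)
n_2 = (-0.6298, -0.7768)
n_3 = (+0.5161, -0.8566)
n_4 = (+0.9753, -0.2207)
n_5 = (+0.7180, +0.6960)
  (0,1): δ = 130.06°  ·
  (0,2): δ = 45.41°  ✓
  (0,3): δ = 24.69°  ✓
  (0,4): δ = 70.88°  ·
  (0,5): δ = 127.74°  ·
  (1,2): δ = 95.34°  ·
  (1,3): δ = 25.24°  ✓
  (1,4): δ = 20.94°  ✓
  (1,5): δ = 77.80°  ·
  (2,3): δ = 109.90°  ·
  (2,4): δ = 63.72°  ·
  (2,5): δ = 6.86°  ✓
  (3,4): δ = 133.82°  ·
  (3,5): δ = 76.96°  ·
  (4,5): δ = 123.14°  ·
antipodal pairs: 5

count = 5; pairs: (0,2), (0,3), (1,3), (1,4), (2,5)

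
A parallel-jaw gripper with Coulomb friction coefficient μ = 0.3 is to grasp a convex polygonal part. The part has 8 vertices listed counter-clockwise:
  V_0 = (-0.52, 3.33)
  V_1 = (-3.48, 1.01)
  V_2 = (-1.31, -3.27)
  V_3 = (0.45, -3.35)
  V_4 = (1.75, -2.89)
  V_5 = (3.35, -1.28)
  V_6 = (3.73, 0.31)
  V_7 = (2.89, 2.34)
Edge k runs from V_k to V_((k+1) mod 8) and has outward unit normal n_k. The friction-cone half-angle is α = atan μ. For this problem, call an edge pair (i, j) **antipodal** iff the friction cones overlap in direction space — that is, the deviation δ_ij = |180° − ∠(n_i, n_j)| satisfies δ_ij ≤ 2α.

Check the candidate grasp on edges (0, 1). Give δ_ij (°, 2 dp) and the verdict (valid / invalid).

δ = 101.20°, invalid

α = atan 0.3 = 16.70°;  2α = 33.40°
edge 0: e_0 = (-2.96, -2.32);  n_0 = (-0.6169, +0.7871)
edge 1: e_1 = (+2.17, -4.28);  n_1 = (-0.8919, -0.4522)
∠(n_0, n_1) = 78.80°
δ = |180° − 78.80°| = 101.20°
101.20° > 2α = 33.40°  →  invalid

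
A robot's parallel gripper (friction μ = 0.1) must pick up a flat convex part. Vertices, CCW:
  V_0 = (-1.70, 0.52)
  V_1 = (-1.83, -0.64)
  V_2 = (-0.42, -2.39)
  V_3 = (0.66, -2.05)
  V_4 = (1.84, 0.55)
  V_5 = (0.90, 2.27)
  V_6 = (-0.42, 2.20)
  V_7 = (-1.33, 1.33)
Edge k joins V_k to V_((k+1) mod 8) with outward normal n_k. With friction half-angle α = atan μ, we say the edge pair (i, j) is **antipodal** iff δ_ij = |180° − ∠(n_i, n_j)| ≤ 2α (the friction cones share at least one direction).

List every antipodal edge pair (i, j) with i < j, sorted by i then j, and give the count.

count = 2; pairs: (1,4), (3,7)

α = atan 0.1 = 5.71°;  2α = 11.42°
n_0 = (-0.9938, +0.1114)
n_1 = (-0.7787, -0.6274)
n_2 = (+0.3003, -0.9538)
n_3 = (+0.9106, -0.4133)
n_4 = (+0.8775, +0.4796)
n_5 = (-0.0530, +0.9986)
n_6 = (-0.6910, +0.7228)
n_7 = (-0.9096, +0.4155)
  (0,1): δ = 134.75°  ·
  (0,2): δ = 66.13°  ·
  (0,3): δ = 18.02°  ·
  (0,4): δ = 35.05°  ·
  (0,5): δ = 99.43°  ·
  (0,6): δ = 140.11°  ·
  (0,7): δ = 161.84°  ·
  (1,2): δ = 111.38°  ·
  (1,3): δ = 63.27°  ·
  (1,4): δ = 10.20°  ✓
  (1,5): δ = 54.18°  ·
  (1,6): δ = 94.85°  ·
  (1,7): δ = 116.59°  ·
  (2,3): δ = 131.89°  ·
  (2,4): δ = 78.82°  ·
  (2,5): δ = 14.44°  ·
  (2,6): δ = 26.24°  ·
  (2,7): δ = 47.97°  ·
  (3,4): δ = 126.93°  ·
  (3,5): δ = 62.55°  ·
  (3,6): δ = 21.88°  ·
  (3,7): δ = 0.14°  ✓
  (4,5): δ = 115.62°  ·
  (4,6): δ = 74.94°  ·
  (4,7): δ = 53.21°  ·
  (5,6): δ = 139.32°  ·
  (5,7): δ = 117.59°  ·
  (6,7): δ = 158.26°  ·
antipodal pairs: 2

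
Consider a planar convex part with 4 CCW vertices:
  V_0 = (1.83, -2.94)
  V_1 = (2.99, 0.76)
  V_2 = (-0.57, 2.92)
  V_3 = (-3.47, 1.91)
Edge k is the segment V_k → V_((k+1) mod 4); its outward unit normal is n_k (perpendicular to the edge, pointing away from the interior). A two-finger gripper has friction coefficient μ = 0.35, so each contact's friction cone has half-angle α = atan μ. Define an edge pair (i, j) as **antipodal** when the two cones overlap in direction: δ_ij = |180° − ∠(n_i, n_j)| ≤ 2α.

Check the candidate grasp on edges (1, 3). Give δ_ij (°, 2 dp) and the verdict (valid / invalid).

α = atan 0.35 = 19.29°;  2α = 38.58°
edge 1: e_1 = (-3.56, +2.16);  n_1 = (+0.5187, +0.8549)
edge 3: e_3 = (+5.30, -4.85);  n_3 = (-0.6751, -0.7377)
∠(n_1, n_3) = 168.79°
δ = |180° − 168.79°| = 11.21°
11.21° ≤ 2α = 38.58°  →  valid

δ = 11.21°, valid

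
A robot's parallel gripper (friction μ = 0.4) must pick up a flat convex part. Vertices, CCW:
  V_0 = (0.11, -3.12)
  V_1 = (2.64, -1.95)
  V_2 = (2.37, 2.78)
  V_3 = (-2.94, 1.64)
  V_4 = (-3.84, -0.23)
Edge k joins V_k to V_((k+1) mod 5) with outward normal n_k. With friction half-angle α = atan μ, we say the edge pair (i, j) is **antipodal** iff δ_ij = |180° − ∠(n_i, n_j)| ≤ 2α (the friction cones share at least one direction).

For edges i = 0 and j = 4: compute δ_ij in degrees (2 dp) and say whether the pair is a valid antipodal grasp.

δ = 118.99°, invalid

α = atan 0.4 = 21.80°;  2α = 43.60°
edge 0: e_0 = (+2.53, +1.17);  n_0 = (+0.4197, -0.9076)
edge 4: e_4 = (+3.95, -2.89);  n_4 = (-0.5905, -0.8071)
∠(n_0, n_4) = 61.01°
δ = |180° − 61.01°| = 118.99°
118.99° > 2α = 43.60°  →  invalid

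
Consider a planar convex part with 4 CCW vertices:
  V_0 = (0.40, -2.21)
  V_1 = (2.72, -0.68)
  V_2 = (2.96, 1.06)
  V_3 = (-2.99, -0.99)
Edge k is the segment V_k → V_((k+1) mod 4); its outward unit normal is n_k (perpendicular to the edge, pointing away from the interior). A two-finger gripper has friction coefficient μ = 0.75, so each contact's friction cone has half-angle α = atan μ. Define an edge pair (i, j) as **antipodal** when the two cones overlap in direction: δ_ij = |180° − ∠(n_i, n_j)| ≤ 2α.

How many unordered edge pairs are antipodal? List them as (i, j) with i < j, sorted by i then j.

α = atan 0.75 = 36.87°;  2α = 73.74°
n_0 = (+0.5505, -0.8348)
n_1 = (+0.9906, -0.1366)
n_2 = (-0.3257, +0.9455)
n_3 = (-0.3386, -0.9409)
  (0,1): δ = 131.26°  ·
  (0,2): δ = 14.39°  ✓
  (0,3): δ = 126.80°  ·
  (1,2): δ = 63.14°  ✓
  (1,3): δ = 78.06°  ·
  (2,3): δ = 38.80°  ✓
antipodal pairs: 3

count = 3; pairs: (0,2), (1,2), (2,3)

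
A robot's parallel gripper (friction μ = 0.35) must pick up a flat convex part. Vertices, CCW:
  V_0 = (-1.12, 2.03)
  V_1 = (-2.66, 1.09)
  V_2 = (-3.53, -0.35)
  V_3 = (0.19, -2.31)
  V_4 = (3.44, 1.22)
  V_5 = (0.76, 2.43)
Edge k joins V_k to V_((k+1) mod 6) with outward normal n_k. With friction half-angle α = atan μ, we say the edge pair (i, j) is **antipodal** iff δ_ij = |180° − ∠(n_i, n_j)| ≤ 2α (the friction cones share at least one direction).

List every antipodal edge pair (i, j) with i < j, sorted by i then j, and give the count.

α = atan 0.35 = 19.29°;  2α = 38.58°
n_0 = (-0.5210, +0.8536)
n_1 = (-0.8559, +0.5171)
n_2 = (-0.4661, -0.8847)
n_3 = (+0.7357, -0.6773)
n_4 = (+0.4115, +0.9114)
n_5 = (-0.2081, +0.9781)
  (0,1): δ = 152.54°  ·
  (0,2): δ = 59.18°  ·
  (0,3): δ = 15.97°  ✓
  (0,4): δ = 124.30°  ·
  (0,5): δ = 160.61°  ·
  (1,2): δ = 86.64°  ·
  (1,3): δ = 11.50°  ✓
  (1,4): δ = 96.84°  ·
  (1,5): δ = 133.15°  ·
  (2,3): δ = 104.85°  ·
  (2,4): δ = 3.49°  ✓
  (2,5): δ = 39.80°  ·
  (3,4): δ = 71.66°  ·
  (3,5): δ = 35.35°  ✓
  (4,5): δ = 143.69°  ·
antipodal pairs: 4

count = 4; pairs: (0,3), (1,3), (2,4), (3,5)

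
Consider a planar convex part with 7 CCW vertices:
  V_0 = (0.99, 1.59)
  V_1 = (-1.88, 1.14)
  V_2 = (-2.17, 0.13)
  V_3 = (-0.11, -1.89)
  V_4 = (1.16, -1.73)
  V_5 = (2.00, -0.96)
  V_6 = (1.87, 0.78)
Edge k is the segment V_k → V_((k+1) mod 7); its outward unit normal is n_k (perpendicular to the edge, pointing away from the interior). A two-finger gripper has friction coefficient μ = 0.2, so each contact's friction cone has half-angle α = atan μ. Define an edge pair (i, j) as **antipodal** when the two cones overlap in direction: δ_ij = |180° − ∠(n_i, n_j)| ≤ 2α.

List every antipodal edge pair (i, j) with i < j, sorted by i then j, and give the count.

count = 3; pairs: (0,3), (1,5), (2,6)

α = atan 0.2 = 11.31°;  2α = 22.62°
n_0 = (-0.1549, +0.9879)
n_1 = (-0.9612, +0.2760)
n_2 = (-0.7001, -0.7140)
n_3 = (+0.1250, -0.9922)
n_4 = (+0.6757, -0.7372)
n_5 = (+0.9972, +0.0745)
n_6 = (+0.6772, +0.7358)
  (0,1): δ = 114.93°  ·
  (0,2): δ = 53.35°  ·
  (0,3): δ = 1.73°  ✓
  (0,4): δ = 33.60°  ·
  (0,5): δ = 85.36°  ·
  (0,6): δ = 128.46°  ·
  (1,2): δ = 118.42°  ·
  (1,3): δ = 66.80°  ·
  (1,4): δ = 31.47°  ·
  (1,5): δ = 20.29°  ✓
  (1,6): δ = 63.39°  ·
  (2,3): δ = 128.38°  ·
  (2,4): δ = 93.05°  ·
  (2,5): δ = 41.29°  ·
  (2,6): δ = 1.81°  ✓
  (3,4): δ = 144.67°  ·
  (3,5): δ = 92.91°  ·
  (3,6): δ = 49.81°  ·
  (4,5): δ = 128.24°  ·
  (4,6): δ = 85.14°  ·
  (5,6): δ = 136.90°  ·
antipodal pairs: 3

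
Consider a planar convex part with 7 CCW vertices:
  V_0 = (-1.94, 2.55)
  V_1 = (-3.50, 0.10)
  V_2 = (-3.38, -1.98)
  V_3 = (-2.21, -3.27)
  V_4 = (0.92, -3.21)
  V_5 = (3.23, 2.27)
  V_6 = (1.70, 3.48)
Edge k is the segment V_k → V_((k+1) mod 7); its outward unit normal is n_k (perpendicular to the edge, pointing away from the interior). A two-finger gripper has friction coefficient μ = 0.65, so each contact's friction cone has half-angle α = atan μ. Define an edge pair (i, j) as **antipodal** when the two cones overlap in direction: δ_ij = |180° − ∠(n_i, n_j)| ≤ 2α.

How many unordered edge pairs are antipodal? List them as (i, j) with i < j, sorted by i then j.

count = 10; pairs: (0,3), (0,4), (1,4), (1,5), (2,4), (2,5), (2,6), (3,5), (3,6), (4,6)

α = atan 0.65 = 33.02°;  2α = 66.05°
n_0 = (-0.8435, +0.5371)
n_1 = (-0.9983, -0.0576)
n_2 = (-0.7407, -0.6718)
n_3 = (+0.0192, -0.9998)
n_4 = (+0.9215, -0.3884)
n_5 = (+0.6203, +0.7844)
n_6 = (-0.2475, +0.9689)
  (0,1): δ = 144.21°  ·
  (0,2): δ = 105.31°  ·
  (0,3): δ = 56.42°  ✓
  (0,4): δ = 9.63°  ✓
  (0,5): δ = 84.15°  ·
  (0,6): δ = 136.82°  ·
  (1,2): δ = 141.09°  ·
  (1,3): δ = 92.20°  ·
  (1,4): δ = 26.16°  ✓
  (1,5): δ = 48.36°  ✓
  (1,6): δ = 101.03°  ·
  (2,3): δ = 131.11°  ·
  (2,4): δ = 65.06°  ✓
  (2,5): δ = 9.45°  ✓
  (2,6): δ = 62.12°  ✓
  (3,4): δ = 113.96°  ·
  (3,5): δ = 39.44°  ✓
  (3,6): δ = 13.23°  ✓
  (4,5): δ = 105.48°  ·
  (4,6): δ = 52.81°  ✓
  (5,6): δ = 127.33°  ·
antipodal pairs: 10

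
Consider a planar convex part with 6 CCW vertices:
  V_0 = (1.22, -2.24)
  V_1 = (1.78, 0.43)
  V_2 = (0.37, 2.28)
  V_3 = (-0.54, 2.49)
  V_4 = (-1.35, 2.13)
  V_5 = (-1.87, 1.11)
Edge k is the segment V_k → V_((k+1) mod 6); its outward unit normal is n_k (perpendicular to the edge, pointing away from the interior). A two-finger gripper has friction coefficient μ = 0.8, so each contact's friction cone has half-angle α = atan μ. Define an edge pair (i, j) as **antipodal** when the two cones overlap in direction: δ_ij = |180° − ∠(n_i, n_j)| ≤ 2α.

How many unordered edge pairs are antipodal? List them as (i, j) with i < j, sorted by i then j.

α = atan 0.8 = 38.66°;  2α = 77.32°
n_0 = (+0.9787, -0.2053)
n_1 = (+0.7953, +0.6062)
n_2 = (+0.2249, +0.9744)
n_3 = (-0.4061, +0.9138)
n_4 = (-0.8909, +0.4542)
n_5 = (-0.7351, -0.6780)
  (0,1): δ = 130.84°  ·
  (0,2): δ = 91.15°  ·
  (0,3): δ = 54.19°  ✓
  (0,4): δ = 15.17°  ✓
  (0,5): δ = 54.53°  ✓
  (1,2): δ = 140.31°  ·
  (1,3): δ = 103.35°  ·
  (1,4): δ = 64.33°  ✓
  (1,5): δ = 5.37°  ✓
  (2,3): δ = 143.04°  ·
  (2,4): δ = 104.02°  ·
  (2,5): δ = 34.32°  ✓
  (3,4): δ = 140.98°  ·
  (3,5): δ = 71.27°  ✓
  (4,5): δ = 110.30°  ·
antipodal pairs: 7

count = 7; pairs: (0,3), (0,4), (0,5), (1,4), (1,5), (2,5), (3,5)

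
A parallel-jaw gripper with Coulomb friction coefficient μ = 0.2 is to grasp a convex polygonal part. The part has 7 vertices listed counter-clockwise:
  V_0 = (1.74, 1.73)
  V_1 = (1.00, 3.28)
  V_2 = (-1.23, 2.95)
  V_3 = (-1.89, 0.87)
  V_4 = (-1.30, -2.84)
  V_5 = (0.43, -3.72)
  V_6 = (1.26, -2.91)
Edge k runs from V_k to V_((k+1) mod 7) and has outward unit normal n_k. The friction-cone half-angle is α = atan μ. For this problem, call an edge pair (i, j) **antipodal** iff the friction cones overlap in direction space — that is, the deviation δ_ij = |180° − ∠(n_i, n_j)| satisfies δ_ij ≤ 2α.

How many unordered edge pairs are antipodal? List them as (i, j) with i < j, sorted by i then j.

count = 3; pairs: (0,3), (2,6), (3,6)

α = atan 0.2 = 11.31°;  2α = 22.62°
n_0 = (+0.9024, +0.4308)
n_1 = (-0.1464, +0.9892)
n_2 = (-0.9532, +0.3024)
n_3 = (-0.9876, -0.1571)
n_4 = (-0.4534, -0.8913)
n_5 = (+0.6984, -0.7157)
n_6 = (+0.9947, -0.1029)
  (0,1): δ = 107.10°  ·
  (0,2): δ = 43.13°  ·
  (0,3): δ = 16.48°  ✓
  (0,4): δ = 37.52°  ·
  (0,5): δ = 108.78°  ·
  (0,6): δ = 148.57°  ·
  (1,2): δ = 116.02°  ·
  (1,3): δ = 89.38°  ·
  (1,4): δ = 35.38°  ·
  (1,5): δ = 35.88°  ·
  (1,6): δ = 75.68°  ·
  (2,3): δ = 153.36°  ·
  (2,4): δ = 99.36°  ·
  (2,5): δ = 28.09°  ·
  (2,6): δ = 11.70°  ✓
  (3,4): δ = 126.00°  ·
  (3,5): δ = 54.73°  ·
  (3,6): δ = 14.94°  ✓
  (4,5): δ = 108.74°  ·
  (4,6): δ = 68.95°  ·
  (5,6): δ = 140.21°  ·
antipodal pairs: 3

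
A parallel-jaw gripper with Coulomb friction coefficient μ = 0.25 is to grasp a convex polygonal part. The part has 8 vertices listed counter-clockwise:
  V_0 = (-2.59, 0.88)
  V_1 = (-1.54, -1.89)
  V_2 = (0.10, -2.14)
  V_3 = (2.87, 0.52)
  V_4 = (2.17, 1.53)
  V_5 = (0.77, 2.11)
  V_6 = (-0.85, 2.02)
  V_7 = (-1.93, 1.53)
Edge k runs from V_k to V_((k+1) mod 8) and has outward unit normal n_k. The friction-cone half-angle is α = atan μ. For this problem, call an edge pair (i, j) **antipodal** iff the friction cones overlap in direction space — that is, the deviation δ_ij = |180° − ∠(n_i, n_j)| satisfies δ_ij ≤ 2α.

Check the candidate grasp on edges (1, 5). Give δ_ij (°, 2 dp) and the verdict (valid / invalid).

α = atan 0.25 = 14.04°;  2α = 28.07°
edge 1: e_1 = (+1.64, -0.25);  n_1 = (-0.1507, -0.9886)
edge 5: e_5 = (-1.62, -0.09);  n_5 = (-0.0555, +0.9985)
∠(n_1, n_5) = 168.15°
δ = |180° − 168.15°| = 11.85°
11.85° ≤ 2α = 28.07°  →  valid

δ = 11.85°, valid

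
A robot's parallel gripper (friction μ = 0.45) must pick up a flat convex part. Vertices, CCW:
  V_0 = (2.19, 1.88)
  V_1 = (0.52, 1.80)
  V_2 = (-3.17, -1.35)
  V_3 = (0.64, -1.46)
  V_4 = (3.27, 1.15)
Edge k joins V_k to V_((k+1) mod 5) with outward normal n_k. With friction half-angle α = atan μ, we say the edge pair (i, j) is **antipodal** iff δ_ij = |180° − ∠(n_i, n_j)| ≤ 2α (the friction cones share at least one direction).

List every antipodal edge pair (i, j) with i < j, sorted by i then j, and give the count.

count = 5; pairs: (0,2), (0,3), (1,2), (1,3), (2,4)

α = atan 0.45 = 24.23°;  2α = 48.46°
n_0 = (-0.0478, +0.9989)
n_1 = (-0.6493, +0.7606)
n_2 = (-0.0289, -0.9996)
n_3 = (+0.7044, -0.7098)
n_4 = (+0.5600, +0.8285)
  (0,1): δ = 142.26°  ·
  (0,2): δ = 4.40°  ✓
  (0,3): δ = 42.04°  ✓
  (0,4): δ = 143.20°  ·
  (1,2): δ = 42.14°  ✓
  (1,3): δ = 4.30°  ✓
  (1,4): δ = 105.46°  ·
  (2,3): δ = 133.56°  ·
  (2,4): δ = 32.40°  ✓
  (3,4): δ = 78.84°  ·
antipodal pairs: 5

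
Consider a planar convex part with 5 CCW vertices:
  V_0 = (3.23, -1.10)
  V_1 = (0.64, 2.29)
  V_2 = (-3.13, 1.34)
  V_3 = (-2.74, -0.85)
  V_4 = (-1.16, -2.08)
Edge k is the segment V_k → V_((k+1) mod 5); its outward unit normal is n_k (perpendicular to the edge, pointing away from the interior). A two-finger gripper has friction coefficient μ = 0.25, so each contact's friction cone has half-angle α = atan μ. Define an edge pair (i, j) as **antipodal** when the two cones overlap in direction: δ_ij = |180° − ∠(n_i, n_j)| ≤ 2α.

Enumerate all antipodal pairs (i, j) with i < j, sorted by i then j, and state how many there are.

count = 3; pairs: (0,2), (0,3), (1,4)

α = atan 0.25 = 14.04°;  2α = 28.07°
n_0 = (+0.7946, +0.6071)
n_1 = (-0.2444, +0.9697)
n_2 = (-0.9845, -0.1753)
n_3 = (-0.6143, -0.7891)
n_4 = (+0.2179, -0.9760)
  (0,1): δ = 113.24°  ·
  (0,2): δ = 27.28°  ✓
  (0,3): δ = 14.72°  ✓
  (0,4): δ = 65.20°  ·
  (1,2): δ = 94.05°  ·
  (1,3): δ = 52.04°  ·
  (1,4): δ = 1.56°  ✓
  (2,3): δ = 138.00°  ·
  (2,4): δ = 87.51°  ·
  (3,4): δ = 129.52°  ·
antipodal pairs: 3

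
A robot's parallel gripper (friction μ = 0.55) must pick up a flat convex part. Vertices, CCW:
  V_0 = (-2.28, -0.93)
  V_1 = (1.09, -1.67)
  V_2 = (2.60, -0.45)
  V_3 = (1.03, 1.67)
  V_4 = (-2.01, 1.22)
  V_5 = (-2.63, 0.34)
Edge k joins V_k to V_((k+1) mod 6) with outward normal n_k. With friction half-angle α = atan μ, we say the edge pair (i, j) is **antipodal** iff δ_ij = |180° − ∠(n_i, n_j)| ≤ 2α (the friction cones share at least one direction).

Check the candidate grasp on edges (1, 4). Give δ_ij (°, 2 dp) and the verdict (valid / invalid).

δ = 15.90°, valid

α = atan 0.55 = 28.81°;  2α = 57.62°
edge 1: e_1 = (+1.51, +1.22);  n_1 = (+0.6285, -0.7778)
edge 4: e_4 = (-0.62, -0.88);  n_4 = (-0.8175, +0.5760)
∠(n_1, n_4) = 164.10°
δ = |180° − 164.10°| = 15.90°
15.90° ≤ 2α = 57.62°  →  valid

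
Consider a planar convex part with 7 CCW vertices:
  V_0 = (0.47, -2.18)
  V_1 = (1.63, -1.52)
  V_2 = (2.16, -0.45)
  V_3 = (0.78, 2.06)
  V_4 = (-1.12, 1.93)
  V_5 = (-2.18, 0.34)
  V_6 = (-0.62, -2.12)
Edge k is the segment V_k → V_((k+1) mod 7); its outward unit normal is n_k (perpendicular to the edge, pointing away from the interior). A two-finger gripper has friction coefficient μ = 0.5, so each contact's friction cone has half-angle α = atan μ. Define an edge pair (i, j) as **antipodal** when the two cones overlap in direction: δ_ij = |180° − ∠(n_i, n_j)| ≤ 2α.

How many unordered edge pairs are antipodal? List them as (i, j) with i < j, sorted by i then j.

count = 5; pairs: (0,3), (0,4), (1,4), (2,5), (3,6)

α = atan 0.5 = 26.57°;  2α = 53.13°
n_0 = (+0.4945, -0.8692)
n_1 = (+0.8961, -0.4439)
n_2 = (+0.8763, +0.4818)
n_3 = (-0.0683, +0.9977)
n_4 = (-0.8321, +0.5547)
n_5 = (-0.8445, -0.5355)
n_6 = (-0.0550, -0.9985)
  (0,1): δ = 145.99°  ·
  (0,2): δ = 90.84°  ·
  (0,3): δ = 25.72°  ✓
  (0,4): δ = 26.67°  ✓
  (0,5): δ = 92.74°  ·
  (0,6): δ = 147.21°  ·
  (1,2): δ = 124.85°  ·
  (1,3): δ = 59.74°  ·
  (1,4): δ = 7.34°  ✓
  (1,5): δ = 58.73°  ·
  (1,6): δ = 113.20°  ·
  (2,3): δ = 114.89°  ·
  (2,4): δ = 62.49°  ·
  (2,5): δ = 3.58°  ✓
  (2,6): δ = 58.05°  ·
  (3,4): δ = 127.60°  ·
  (3,5): δ = 61.53°  ·
  (3,6): δ = 7.06°  ✓
  (4,5): δ = 113.93°  ·
  (4,6): δ = 59.46°  ·
  (5,6): δ = 125.53°  ·
antipodal pairs: 5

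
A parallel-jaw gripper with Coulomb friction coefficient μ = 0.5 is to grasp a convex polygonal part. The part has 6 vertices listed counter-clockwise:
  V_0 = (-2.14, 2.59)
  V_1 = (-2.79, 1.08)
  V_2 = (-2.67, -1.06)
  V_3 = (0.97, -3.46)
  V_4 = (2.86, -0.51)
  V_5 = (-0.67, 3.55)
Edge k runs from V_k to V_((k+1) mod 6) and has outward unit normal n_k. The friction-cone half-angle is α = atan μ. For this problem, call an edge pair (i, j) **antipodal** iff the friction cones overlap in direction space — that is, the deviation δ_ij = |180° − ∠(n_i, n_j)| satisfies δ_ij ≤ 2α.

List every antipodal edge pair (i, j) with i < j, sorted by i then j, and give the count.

α = atan 0.5 = 26.57°;  2α = 53.13°
n_0 = (-0.9185, +0.3954)
n_1 = (-0.9984, -0.0560)
n_2 = (-0.5505, -0.8349)
n_3 = (+0.8420, -0.5395)
n_4 = (+0.7546, +0.6561)
n_5 = (-0.5468, +0.8373)
  (0,1): δ = 153.50°  ·
  (0,2): δ = 100.11°  ·
  (0,3): δ = 9.36°  ✓
  (0,4): δ = 64.30°  ·
  (0,5): δ = 146.44°  ·
  (1,2): δ = 126.61°  ·
  (1,3): δ = 35.86°  ✓
  (1,4): δ = 37.80°  ✓
  (1,5): δ = 119.94°  ·
  (2,3): δ = 89.25°  ·
  (2,4): δ = 15.60°  ✓
  (2,5): δ = 66.55°  ·
  (3,4): δ = 106.35°  ·
  (3,5): δ = 24.21°  ✓
  (4,5): δ = 97.86°  ·
antipodal pairs: 5

count = 5; pairs: (0,3), (1,3), (1,4), (2,4), (3,5)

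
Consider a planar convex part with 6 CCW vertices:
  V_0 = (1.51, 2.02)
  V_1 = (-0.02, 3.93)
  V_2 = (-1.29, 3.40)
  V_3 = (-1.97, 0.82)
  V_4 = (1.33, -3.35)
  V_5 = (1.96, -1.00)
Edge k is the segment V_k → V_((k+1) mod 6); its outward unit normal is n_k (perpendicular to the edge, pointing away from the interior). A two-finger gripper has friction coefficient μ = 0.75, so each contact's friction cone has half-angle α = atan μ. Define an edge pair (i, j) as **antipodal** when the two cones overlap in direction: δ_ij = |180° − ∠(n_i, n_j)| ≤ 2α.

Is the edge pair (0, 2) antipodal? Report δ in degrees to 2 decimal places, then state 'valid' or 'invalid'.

α = atan 0.75 = 36.87°;  2α = 73.74°
edge 0: e_0 = (-1.53, +1.91);  n_0 = (+0.7805, +0.6252)
edge 2: e_2 = (-0.68, -2.58);  n_2 = (-0.9670, +0.2549)
∠(n_0, n_2) = 126.54°
δ = |180° − 126.54°| = 53.46°
53.46° ≤ 2α = 73.74°  →  valid

δ = 53.46°, valid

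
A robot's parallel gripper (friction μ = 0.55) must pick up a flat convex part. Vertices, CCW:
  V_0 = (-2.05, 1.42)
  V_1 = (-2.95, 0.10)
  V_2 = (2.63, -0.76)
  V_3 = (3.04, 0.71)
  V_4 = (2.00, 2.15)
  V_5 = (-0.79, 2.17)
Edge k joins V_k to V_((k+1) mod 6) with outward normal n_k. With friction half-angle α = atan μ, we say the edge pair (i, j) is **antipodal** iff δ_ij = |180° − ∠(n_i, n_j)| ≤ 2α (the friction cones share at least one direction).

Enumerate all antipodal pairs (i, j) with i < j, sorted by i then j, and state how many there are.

count = 5; pairs: (0,2), (1,3), (1,4), (1,5), (2,5)

α = atan 0.55 = 28.81°;  2α = 57.62°
n_0 = (-0.8262, +0.5633)
n_1 = (-0.1523, -0.9883)
n_2 = (+0.9632, -0.2687)
n_3 = (+0.8107, +0.5855)
n_4 = (+0.0072, +1.0000)
n_5 = (-0.5115, +0.8593)
  (0,1): δ = 64.47°  ·
  (0,2): δ = 18.70°  ✓
  (0,3): δ = 70.12°  ·
  (0,4): δ = 123.88°  ·
  (0,5): δ = 155.05°  ·
  (1,2): δ = 96.82°  ·
  (1,3): δ = 45.40°  ✓
  (1,4): δ = 8.35°  ✓
  (1,5): δ = 39.52°  ✓
  (2,3): δ = 128.58°  ·
  (2,4): δ = 74.83°  ·
  (2,5): δ = 43.65°  ✓
  (3,4): δ = 126.25°  ·
  (3,5): δ = 95.07°  ·
  (4,5): δ = 148.83°  ·
antipodal pairs: 5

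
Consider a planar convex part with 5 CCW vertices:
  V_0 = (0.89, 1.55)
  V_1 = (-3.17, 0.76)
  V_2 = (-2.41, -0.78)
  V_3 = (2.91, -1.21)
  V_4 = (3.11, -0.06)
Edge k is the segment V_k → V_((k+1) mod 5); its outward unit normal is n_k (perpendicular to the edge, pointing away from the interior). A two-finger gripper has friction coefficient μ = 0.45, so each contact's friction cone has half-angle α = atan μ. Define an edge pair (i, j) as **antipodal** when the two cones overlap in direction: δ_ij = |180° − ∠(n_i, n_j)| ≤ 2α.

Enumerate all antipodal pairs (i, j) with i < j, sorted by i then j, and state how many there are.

α = atan 0.45 = 24.23°;  2α = 48.46°
n_0 = (-0.1910, +0.9816)
n_1 = (-0.8967, -0.4425)
n_2 = (-0.0806, -0.9967)
n_3 = (+0.9852, -0.1713)
n_4 = (+0.5871, +0.8095)
  (0,1): δ = 74.74°  ·
  (0,2): δ = 15.63°  ✓
  (0,3): δ = 69.12°  ·
  (0,4): δ = 133.04°  ·
  (1,2): δ = 120.89°  ·
  (1,3): δ = 36.13°  ✓
  (1,4): δ = 27.78°  ✓
  (2,3): δ = 95.24°  ·
  (2,4): δ = 31.33°  ✓
  (3,4): δ = 116.08°  ·
antipodal pairs: 4

count = 4; pairs: (0,2), (1,3), (1,4), (2,4)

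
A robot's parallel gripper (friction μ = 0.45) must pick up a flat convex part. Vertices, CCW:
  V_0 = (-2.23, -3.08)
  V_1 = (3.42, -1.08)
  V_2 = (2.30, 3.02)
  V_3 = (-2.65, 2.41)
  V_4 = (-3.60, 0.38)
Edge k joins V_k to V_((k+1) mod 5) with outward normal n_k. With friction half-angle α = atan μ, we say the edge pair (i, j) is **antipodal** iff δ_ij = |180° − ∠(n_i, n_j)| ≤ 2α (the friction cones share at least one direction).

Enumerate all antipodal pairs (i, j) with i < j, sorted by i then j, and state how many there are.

count = 4; pairs: (0,2), (0,3), (1,3), (1,4)

α = atan 0.45 = 24.23°;  2α = 48.46°
n_0 = (+0.3337, -0.9427)
n_1 = (+0.9647, +0.2635)
n_2 = (-0.1223, +0.9925)
n_3 = (-0.9057, +0.4239)
n_4 = (-0.9298, -0.3681)
  (0,1): δ = 94.21°  ·
  (0,2): δ = 12.47°  ✓
  (0,3): δ = 45.43°  ✓
  (0,4): δ = 92.11°  ·
  (1,2): δ = 98.25°  ·
  (1,3): δ = 40.36°  ✓
  (1,4): δ = 6.32°  ✓
  (2,3): δ = 122.10°  ·
  (2,4): δ = 75.42°  ·
  (3,4): δ = 133.32°  ·
antipodal pairs: 4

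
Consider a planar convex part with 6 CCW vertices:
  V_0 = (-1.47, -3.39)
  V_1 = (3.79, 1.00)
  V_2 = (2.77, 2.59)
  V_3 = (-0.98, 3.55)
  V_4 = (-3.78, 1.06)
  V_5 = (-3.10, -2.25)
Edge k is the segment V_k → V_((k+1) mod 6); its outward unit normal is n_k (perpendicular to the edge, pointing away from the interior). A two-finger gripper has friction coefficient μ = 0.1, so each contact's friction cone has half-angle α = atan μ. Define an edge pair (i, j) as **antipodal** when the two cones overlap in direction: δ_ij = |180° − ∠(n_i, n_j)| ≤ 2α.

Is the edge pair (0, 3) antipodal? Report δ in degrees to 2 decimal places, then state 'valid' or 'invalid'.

α = atan 0.1 = 5.71°;  2α = 11.42°
edge 0: e_0 = (+5.26, +4.39);  n_0 = (+0.6408, -0.7677)
edge 3: e_3 = (-2.80, -2.49);  n_3 = (-0.6645, +0.7473)
∠(n_0, n_3) = 178.20°
δ = |180° − 178.20°| = 1.80°
1.80° ≤ 2α = 11.42°  →  valid

δ = 1.80°, valid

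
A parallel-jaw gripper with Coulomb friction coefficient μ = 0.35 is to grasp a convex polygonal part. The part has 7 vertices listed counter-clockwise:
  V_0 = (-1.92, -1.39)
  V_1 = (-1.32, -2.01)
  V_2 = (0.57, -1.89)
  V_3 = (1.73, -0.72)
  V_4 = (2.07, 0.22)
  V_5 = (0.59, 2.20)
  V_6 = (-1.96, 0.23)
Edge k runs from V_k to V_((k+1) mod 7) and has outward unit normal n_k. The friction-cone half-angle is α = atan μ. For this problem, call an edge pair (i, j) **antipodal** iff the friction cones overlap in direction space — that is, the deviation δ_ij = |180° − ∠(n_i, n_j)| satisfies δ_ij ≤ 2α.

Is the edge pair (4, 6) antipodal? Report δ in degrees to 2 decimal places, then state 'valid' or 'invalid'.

α = atan 0.35 = 19.29°;  2α = 38.58°
edge 4: e_4 = (-1.48, +1.98);  n_4 = (+0.8010, +0.5987)
edge 6: e_6 = (+0.04, -1.62);  n_6 = (-0.9997, -0.0247)
∠(n_4, n_6) = 144.64°
δ = |180° − 144.64°| = 35.36°
35.36° ≤ 2α = 38.58°  →  valid

δ = 35.36°, valid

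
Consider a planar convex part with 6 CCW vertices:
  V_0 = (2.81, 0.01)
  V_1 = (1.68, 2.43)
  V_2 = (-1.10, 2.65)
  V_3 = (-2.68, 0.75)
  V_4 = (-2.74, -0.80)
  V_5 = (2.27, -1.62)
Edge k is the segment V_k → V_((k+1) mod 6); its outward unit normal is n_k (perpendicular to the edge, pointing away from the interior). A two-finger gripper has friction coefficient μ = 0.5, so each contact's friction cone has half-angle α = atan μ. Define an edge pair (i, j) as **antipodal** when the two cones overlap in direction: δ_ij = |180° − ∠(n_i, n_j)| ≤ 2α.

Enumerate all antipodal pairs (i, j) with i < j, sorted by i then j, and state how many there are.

count = 4; pairs: (0,3), (1,4), (2,5), (3,5)

α = atan 0.5 = 26.57°;  2α = 53.13°
n_0 = (+0.9061, +0.4231)
n_1 = (+0.0789, +0.9969)
n_2 = (-0.7689, +0.6394)
n_3 = (-0.9993, +0.0387)
n_4 = (-0.1615, -0.9869)
n_5 = (+0.9493, -0.3145)
  (0,1): δ = 119.55°  ·
  (0,2): δ = 64.78°  ·
  (0,3): δ = 27.25°  ✓
  (0,4): δ = 55.67°  ·
  (0,5): δ = 136.64°  ·
  (1,2): δ = 125.22°  ·
  (1,3): δ = 87.69°  ·
  (1,4): δ = 4.77°  ✓
  (1,5): δ = 76.20°  ·
  (2,3): δ = 142.47°  ·
  (2,4): δ = 59.55°  ·
  (2,5): δ = 21.42°  ✓
  (3,4): δ = 97.08°  ·
  (3,5): δ = 16.11°  ✓
  (4,5): δ = 99.03°  ·
antipodal pairs: 4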